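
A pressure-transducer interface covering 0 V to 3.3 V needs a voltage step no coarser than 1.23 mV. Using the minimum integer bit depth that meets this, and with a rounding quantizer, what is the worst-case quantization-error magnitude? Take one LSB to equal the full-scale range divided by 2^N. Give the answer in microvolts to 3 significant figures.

403 µV

Range is 3.3 V.
Required number of levels: 3.3/1.23 mV = 2682.9; smallest N with 2^N ≥ that is 12.
LSB = 3.3 V ÷ 2^12 = 3.3/4096 V = 0.80566 mV.
Max error for round-to-nearest is LSB/2 = 403 µV.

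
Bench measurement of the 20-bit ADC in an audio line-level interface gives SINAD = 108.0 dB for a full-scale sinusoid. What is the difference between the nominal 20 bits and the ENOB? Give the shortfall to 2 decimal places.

Effective bits = (108.0 − 1.76)/6.02 = 17.6478.
Lost resolution: 20 − 17.6478 = 2.3522 bits.

2.35 bits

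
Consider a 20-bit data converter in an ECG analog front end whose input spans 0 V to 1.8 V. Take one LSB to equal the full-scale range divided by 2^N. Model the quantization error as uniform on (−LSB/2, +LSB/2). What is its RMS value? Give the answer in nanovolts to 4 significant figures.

495.5 nV

Range is 1.8 V.
One LSB is 1.8 V / 1048576 = 1.71661 µV.
σ_q = LSB/√12 = 1.71661 µV/3.4641 = 495.5 nV.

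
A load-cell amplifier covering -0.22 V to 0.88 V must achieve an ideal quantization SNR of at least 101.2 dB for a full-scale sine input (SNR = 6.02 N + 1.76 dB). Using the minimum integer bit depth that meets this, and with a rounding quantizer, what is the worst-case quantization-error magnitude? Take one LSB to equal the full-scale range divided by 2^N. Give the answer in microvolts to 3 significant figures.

The full-scale span is 0.88 − (-0.22) = 1.1 V.
Required N = ⌈(101.2 − 1.76)/6.02⌉ = ⌈16.518⌉ = 17.
One LSB is 1.1 V / 131072 = 8.3923 µV.
Half an LSB is 4.20 µV.

4.20 µV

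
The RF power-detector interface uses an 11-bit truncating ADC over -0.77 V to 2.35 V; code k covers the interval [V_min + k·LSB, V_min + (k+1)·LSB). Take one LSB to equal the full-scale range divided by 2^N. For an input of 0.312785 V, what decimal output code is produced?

Span: 2.35 V − (-0.77 V) = 3.12 V. LSB = 3.12 V / 2^11 ≈ 1.523 mV.
V_in − V_min = 0.312785 − (-0.77) = 1.082785 V.
Divide by LSB: 1.082785 × 2048/3.12 = 710.7512.
Truncating gives code 710.

710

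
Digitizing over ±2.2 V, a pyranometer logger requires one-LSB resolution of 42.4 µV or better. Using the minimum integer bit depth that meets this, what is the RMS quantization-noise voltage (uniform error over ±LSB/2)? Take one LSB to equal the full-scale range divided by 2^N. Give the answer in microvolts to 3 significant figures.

9.69 µV

Span: 2.2 V − (-2.2 V) = 4.4 V.
Levels needed ≥ 4.4/42.4 µV = 103800. 2^17 = 131072 suffices, so N_min = 17.
LSB = 4.4 V / 2^17 = 33.569 µV.
V_rms = LSB/√12 = 9.69 µV.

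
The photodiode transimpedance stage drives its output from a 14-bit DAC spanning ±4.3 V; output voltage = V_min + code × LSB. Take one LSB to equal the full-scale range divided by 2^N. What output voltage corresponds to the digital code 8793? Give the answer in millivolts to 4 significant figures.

315.5 mV

The full-scale span is 4.3 − (-4.3) = 8.6 V. LSB = 8.6 V / 2^14.
Output = V_min + (8793/16384) × range = -4.3 + 0.536682 × 8.6 V
      = -4.3 V + 4.61547 V = 0.315466 V.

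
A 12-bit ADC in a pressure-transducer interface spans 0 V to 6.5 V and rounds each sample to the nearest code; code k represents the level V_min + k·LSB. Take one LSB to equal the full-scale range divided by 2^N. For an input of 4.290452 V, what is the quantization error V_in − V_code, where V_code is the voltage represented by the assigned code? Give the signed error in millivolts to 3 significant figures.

−0.564 mV

Full-scale range = 6.5 V. LSB = 6.5 V / 2^12 ≈ 1.587 mV.
(4.290452 − (0)) / LSB = 4.290452 × 4096/6.5 = 2703.6448. Nearest integer: k = 2704.
Reconstructed level: 0 + 2704 × 6.5/4096 V = 4.291015625 V.
Error = V_in − V_code = 4.290452 − (4.291015625) = −0.564 mV.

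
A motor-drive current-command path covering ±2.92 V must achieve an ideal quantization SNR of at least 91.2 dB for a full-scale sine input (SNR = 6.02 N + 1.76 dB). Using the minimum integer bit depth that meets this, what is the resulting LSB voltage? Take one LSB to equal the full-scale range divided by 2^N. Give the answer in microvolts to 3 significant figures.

The full-scale span is 2.92 − (-2.92) = 5.84 V.
Solving 6.02 N ≥ 91.2 − 1.76: N ≥ 14.857. Round up → N = 15.
Step size = 5.84/32768 V = 178 µV.

178 µV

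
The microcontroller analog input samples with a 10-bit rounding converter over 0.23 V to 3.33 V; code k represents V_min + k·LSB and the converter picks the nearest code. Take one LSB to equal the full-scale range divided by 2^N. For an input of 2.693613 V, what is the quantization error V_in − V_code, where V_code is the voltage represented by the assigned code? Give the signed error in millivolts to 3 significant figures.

−0.645 mV

Range = 3.33 − (0.23) = 3.1 V. LSB = 3.1 V / 2^10 ≈ 3.027 mV.
Position in LSBs: (2.693613 − (0.23)) × 1024/3.1 = 813.7870; rounding gives k = 814.
V_code = V_min + k × range/2^10 = 0.23 + 814 × 3.1/1024 = 2.694257813 V.
Error = V_in − V_code = 2.693613 − (2.694257813) = −0.645 mV.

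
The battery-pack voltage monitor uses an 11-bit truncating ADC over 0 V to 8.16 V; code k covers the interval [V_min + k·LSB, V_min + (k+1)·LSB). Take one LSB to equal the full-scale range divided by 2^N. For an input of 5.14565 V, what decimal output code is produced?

1291

Full-scale range = 8.16 V. LSB = 8.16 V / 2^11 ≈ 3.984 mV.
code = ⌊(V_in − V_min)/LSB⌋ = ⌊(V_in − V_min) × 2^11 / range⌋
     = ⌊(5.14565 − (0)) × 2048 / 8.16⌋ = ⌊5.14565 × 2048/8.16⌋
     = ⌊1291.457⌋ = 1291.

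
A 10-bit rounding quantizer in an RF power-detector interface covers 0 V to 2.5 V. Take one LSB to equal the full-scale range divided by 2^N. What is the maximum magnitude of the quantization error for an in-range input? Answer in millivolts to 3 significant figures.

Full-scale range = 2.5 V.
LSB = 2.5 V / 2^10 = 2.4414 mV.
Worst-case error for round-to-nearest is half an LSB: 1.22 mV.

1.22 mV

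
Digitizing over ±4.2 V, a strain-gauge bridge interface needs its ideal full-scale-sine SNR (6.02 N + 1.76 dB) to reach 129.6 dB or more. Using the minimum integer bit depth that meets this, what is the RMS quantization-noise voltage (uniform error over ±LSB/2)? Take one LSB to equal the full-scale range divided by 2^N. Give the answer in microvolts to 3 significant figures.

0.578 µV

Span: 4.2 V − (-4.2 V) = 8.4 V.
N ≥ (129.6 − 1.76)/6.02 = 21.236 → N_min = 22.
Step size = 8.4/4194304 V = 2.0027 µV.
V_rms = LSB/√12 = 0.578 µV.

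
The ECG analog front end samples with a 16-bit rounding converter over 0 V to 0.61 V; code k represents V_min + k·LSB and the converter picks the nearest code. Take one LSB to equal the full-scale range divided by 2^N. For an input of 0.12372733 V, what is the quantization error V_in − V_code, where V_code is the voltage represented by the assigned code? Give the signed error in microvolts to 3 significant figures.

−2.07 µV

Full-scale range = 0.61 V. LSB = 0.61 V / 2^16 ≈ 9.308 µV.
(V_in − V_min)/LSB = (0.12372733 − (0)) × 65536/0.61 = 13292.7775 → nearest code k = 13293.
V_code = V_min + k × range/2^16 = 0 + 13293 × 0.61/65536 = 0.12372940063 V.
V_in − V_code = 0.12372733 − (0.12372940063) = −2.07 µV.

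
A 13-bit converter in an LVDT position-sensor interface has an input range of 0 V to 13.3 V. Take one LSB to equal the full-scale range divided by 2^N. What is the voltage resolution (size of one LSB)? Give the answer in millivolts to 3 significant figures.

1.62 mV

Full-scale range = 13.3 V.
There are 2^13 = 8192 steps.
One LSB is 13.3 V / 8192 = 1.62 mV.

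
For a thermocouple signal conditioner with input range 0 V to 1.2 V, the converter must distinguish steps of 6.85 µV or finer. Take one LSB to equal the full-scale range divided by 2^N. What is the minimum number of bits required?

Span = 1.2 V.
Required number of levels: 1.2/6.85 µV = 175180; smallest N with 2^N ≥ that is 18.

18 bits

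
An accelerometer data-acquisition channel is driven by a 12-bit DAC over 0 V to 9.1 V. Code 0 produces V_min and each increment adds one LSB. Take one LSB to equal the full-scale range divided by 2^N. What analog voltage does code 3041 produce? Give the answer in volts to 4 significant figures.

Range is 9.1 V. LSB = 9.1 V / 2^12.
V_out = 0 + 3041 × (9.1/4096) V
      = 0 V + 6.75613 V = 6.75613 V.

6.756 V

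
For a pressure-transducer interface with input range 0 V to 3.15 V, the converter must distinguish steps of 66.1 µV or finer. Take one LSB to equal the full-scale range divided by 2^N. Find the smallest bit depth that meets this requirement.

16 bits

Span = 3.15 V.
Need 2^N ≥ 3.15 V / 66.1 µV = 47660 → N_min = 16.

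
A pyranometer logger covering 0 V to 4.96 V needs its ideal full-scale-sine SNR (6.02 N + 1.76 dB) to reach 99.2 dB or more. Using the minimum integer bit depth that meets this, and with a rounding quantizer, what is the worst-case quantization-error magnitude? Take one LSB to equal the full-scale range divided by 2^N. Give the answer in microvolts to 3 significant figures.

18.9 µV

V_FS = 4.96 V.
6.02 N + 1.76 ≥ 99.2 gives N ≥ 16.186, so the minimum integer is 17.
LSB = 4.96 V ÷ 2^17 = 4.96/131072 V = 37.842 µV.
|e|_max = LSB/2 = 18.9 µV.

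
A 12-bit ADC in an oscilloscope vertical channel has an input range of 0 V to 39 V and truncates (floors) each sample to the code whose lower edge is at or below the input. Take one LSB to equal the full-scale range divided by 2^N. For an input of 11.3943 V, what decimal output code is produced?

1196

V_FS = 39 V. LSB = 39 V / 2^12 ≈ 9.521 mV.
V_in − V_min = 11.3943 − (0) = 11.3943 V.
Divide by LSB: 11.3943 × 4096/39 = 1196.6937.
Truncating gives code 1196.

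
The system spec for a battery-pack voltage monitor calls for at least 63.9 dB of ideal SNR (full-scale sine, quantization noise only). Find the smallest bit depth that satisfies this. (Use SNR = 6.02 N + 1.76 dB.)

11 bits

6.02 N + 1.76 ≥ 63.9 gives N ≥ 10.322, so the minimum integer is 11.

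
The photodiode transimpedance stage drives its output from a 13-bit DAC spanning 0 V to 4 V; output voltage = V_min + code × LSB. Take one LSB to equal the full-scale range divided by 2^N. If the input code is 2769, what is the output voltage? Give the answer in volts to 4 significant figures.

1.352 V

Span = 4 V. LSB = 4 V / 2^13.
V_out = V_min + code × LSB = 0 V + 2769 × 4 V / 8192
      = 0 V + 1.35205 V = 1.35205 V.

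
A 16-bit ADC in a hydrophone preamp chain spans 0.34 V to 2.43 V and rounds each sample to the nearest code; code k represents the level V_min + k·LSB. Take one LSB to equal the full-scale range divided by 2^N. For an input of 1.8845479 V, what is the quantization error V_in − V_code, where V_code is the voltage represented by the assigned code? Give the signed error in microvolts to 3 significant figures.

Range = 2.43 − (0.34) = 2.09 V. LSB = 2.09 V / 2^16 ≈ 31.89 µV.
(V_in − V_min)/LSB = (1.8845479 − (0.34)) × 65536/2.09 = 48432.2924 → nearest code k = 48432.
V_code = 0.34 + (48432/65536) × 2.09 = 1.8845385742 V.
Error = V_in − V_code = 1.8845479 − (1.8845385742) = +9.33 µV.

+9.33 µV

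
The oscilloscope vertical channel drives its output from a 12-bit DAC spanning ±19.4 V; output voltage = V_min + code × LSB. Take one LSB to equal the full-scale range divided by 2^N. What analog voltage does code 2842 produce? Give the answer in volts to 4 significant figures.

Range = 19.4 − (-19.4) = 38.8 V. LSB = 38.8 V / 2^12.
V_out = -19.4 + 2842 × (38.8/4096) V
      = -19.4 V + 26.9213 V = 7.52129 V.

7.521 V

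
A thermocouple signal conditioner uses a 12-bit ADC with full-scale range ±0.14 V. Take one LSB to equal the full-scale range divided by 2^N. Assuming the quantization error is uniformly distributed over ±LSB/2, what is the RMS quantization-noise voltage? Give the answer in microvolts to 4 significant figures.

Span: 0.14 V − (-0.14 V) = 0.28 V.
One LSB is 0.28 V / 4096 = 68.3594 µV.
V_rms = LSB/√12 = 68.3594 µV / √12 = 19.73 µV.

19.73 µV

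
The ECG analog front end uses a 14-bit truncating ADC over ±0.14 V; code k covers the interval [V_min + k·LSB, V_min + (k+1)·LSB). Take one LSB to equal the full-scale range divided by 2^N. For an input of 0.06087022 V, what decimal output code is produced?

Range = 0.14 − (-0.14) = 0.28 V. LSB = 0.28 V / 2^14 ≈ 17.09 µV.
V_in − V_min = 0.06087022 − (-0.14) = 0.20087022 V.
Divide by LSB: 0.20087022 × 16384/0.28 = 11753.7774.
Truncating gives code 11753.

11753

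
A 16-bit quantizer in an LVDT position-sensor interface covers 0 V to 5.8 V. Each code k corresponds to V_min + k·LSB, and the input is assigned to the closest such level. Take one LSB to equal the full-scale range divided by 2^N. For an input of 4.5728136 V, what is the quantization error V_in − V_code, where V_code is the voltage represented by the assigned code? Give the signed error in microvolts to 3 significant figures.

−31.9 µV

Full-scale range = 5.8 V. LSB = 5.8 V / 2^16 ≈ 88.50 µV.
(V_in − V_min)/LSB = (4.5728136 − (0)) × 65536/5.8 = 51669.6400 → nearest code k = 51670.
Reconstructed level: 0 + 51670 × 5.8/65536 V = 4.5728454590 V.
V_in − V_code = 4.5728136 − (4.5728454590) = −31.9 µV.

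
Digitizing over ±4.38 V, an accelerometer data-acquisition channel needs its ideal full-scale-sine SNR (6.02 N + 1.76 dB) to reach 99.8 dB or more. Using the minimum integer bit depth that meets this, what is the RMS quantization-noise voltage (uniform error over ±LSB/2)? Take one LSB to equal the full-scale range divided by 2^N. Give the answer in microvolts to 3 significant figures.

Span: 4.38 V − (-4.38 V) = 8.76 V.
Solving 6.02 N ≥ 99.8 − 1.76: N ≥ 16.286. Round up → N = 17.
LSB = 8.76 V ÷ 2^17 = 8.76/131072 V = 66.833 µV.
V_rms = LSB/√12 = 19.3 µV.

19.3 µV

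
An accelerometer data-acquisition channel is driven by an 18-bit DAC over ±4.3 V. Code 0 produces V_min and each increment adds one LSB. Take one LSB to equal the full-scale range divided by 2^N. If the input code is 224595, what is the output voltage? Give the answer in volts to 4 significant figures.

The full-scale span is 4.3 − (-4.3) = 8.6 V. LSB = 8.6 V / 2^18.
V_out = V_min + code × LSB = -4.3 V + 224595 × 8.6 V / 262144
      = -4.3 + 7.36815 = 3.06815 V.

3.068 V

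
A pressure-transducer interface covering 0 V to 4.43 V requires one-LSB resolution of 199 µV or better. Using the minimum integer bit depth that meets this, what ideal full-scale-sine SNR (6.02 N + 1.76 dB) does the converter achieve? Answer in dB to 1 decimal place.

Full-scale range = 4.43 V.
Levels needed ≥ 4.43/199 µV = 22260. 2^15 = 32768 suffices, so N_min = 15.
Ideal SNR at N = 15: 6.02·15 + 1.76 = 92.1 dB.

92.1 dB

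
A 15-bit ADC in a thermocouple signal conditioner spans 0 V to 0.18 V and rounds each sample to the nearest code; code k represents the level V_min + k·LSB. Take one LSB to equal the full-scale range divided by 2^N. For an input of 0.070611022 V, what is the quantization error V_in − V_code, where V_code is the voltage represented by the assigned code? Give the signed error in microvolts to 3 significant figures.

Range is 0.18 V. LSB = 0.18 V / 2^15 ≈ 5.493 µV.
Position in LSBs: (0.070611022 − (0)) × 32768/0.18 = 12854.3443; rounding gives k = 12854.
V_code = 0 + (12854/32768) × 0.18 = 0.070609130859 V.
V_in − V_code = 0.070611022 − (0.070609130859) = +1.89 µV.

+1.89 µV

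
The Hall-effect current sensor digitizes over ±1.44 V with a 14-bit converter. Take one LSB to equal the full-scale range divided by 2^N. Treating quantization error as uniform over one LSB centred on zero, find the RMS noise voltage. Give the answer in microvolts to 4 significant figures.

50.74 µV

The full-scale span is 1.44 − (-1.44) = 2.88 V.
LSB = 2.88 V ÷ 2^14 = 2.88/16384 V = 175.781 µV.
RMS of a uniform error over width LSB is LSB/√12 = 50.74 µV.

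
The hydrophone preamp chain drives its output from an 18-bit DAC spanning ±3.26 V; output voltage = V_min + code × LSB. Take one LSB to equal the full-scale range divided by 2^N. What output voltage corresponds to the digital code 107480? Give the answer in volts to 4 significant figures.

Span: 3.26 V − (-3.26 V) = 6.52 V. LSB = 6.52 V / 2^18.
Output = V_min + (107480/262144) × range = -3.26 + 0.410004 × 6.52 V
      = -3.26 + 2.67322 = -0.586776 V.

-0.5868 V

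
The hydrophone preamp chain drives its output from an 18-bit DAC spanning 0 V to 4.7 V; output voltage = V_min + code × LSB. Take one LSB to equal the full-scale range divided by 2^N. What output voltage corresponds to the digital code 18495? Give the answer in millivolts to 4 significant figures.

Span = 4.7 V. LSB = 4.7 V / 2^18.
Output = V_min + (18495/262144) × range = 0 + 0.0705528 × 4.7 V
      = 0 + 0.331598 = 0.331598 V.

331.6 mV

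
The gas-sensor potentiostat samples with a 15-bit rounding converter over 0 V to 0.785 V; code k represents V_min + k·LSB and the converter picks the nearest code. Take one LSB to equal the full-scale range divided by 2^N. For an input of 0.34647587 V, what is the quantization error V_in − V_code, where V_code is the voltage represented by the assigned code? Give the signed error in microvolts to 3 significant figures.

Range is 0.785 V. LSB = 0.785 V / 2^15 ≈ 23.96 µV.
(0.34647587 − (0)) / LSB = 0.34647587 × 32768/0.785 = 14462.8297. Nearest integer: k = 14463.
V_code = V_min + k × range/2^15 = 0 + 14463 × 0.785/32768 = 0.34647994995 V.
V_in − V_code = 0.34647587 − (0.34647994995) = −4.08 µV.

−4.08 µV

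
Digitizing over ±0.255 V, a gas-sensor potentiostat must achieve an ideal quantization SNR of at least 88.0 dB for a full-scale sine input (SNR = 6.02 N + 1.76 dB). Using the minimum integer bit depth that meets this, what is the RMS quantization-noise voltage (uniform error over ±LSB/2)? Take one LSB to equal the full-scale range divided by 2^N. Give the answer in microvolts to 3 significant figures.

4.49 µV

Full-scale range = 0.255 V − (-0.255 V) = 0.51 V.
Solving 6.02 N ≥ 88.0 − 1.76: N ≥ 14.326. Round up → N = 15.
Step size = 0.51/32768 V = 15.564 µV.
RMS noise = LSB/√12 = 4.49 µV.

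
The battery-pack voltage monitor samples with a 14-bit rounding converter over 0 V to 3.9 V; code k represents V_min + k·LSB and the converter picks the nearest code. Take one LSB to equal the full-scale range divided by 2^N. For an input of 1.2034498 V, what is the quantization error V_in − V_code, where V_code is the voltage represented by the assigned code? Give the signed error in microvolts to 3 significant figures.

Full-scale range = 3.9 V. LSB = 3.9 V / 2^14 ≈ 238.0 µV.
(V_in − V_min)/LSB = (1.2034498 − (0)) × 16384/3.9 = 5055.7235 → nearest code k = 5056.
V_code = V_min + k × range/2^14 = 0 + 5056 × 3.9/16384 = 1.2035156250 V.
Error = V_in − V_code = 1.2034498 − (1.2035156250) = −65.8 µV.

−65.8 µV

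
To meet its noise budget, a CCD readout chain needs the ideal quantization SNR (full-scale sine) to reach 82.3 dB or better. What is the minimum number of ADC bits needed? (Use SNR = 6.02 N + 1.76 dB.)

14 bits

6.02 N + 1.76 ≥ 82.3 gives N ≥ 13.379, so the minimum integer is 14.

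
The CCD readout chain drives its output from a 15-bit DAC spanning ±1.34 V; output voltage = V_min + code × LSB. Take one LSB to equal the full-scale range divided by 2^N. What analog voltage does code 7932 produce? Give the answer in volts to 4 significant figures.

-0.6913 V

Full-scale range = 1.34 V − (-1.34 V) = 2.68 V. LSB = 2.68 V / 2^15.
Output = V_min + (7932/32768) × range = -1.34 + 0.242065 × 2.68 V
      = -1.34 + 0.648735 = -0.691265 V.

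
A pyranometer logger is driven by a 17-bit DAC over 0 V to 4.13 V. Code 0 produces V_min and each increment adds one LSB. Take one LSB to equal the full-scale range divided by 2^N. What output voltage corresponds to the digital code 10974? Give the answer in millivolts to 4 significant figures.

345.8 mV

Span = 4.13 V. LSB = 4.13 V / 2^17.
Output = V_min + (10974/131072) × range = 0 + 0.0837250 × 4.13 V
      = 0 V + 0.345784 V = 0.345784 V.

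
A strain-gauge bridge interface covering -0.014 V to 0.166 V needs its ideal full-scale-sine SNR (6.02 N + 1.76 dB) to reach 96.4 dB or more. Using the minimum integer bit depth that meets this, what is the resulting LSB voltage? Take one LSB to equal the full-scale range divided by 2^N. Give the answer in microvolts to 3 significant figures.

2.75 µV

Range = 0.166 − (-0.014) = 0.18 V.
Required N = ⌈(96.4 − 1.76)/6.02⌉ = ⌈15.721⌉ = 16.
LSB = 0.18 V / 2^16 = 2.75 µV.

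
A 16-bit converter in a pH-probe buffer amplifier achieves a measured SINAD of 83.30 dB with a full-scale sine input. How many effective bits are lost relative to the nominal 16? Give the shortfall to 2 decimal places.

2.46 bits

N_eff = (83.30 − 1.76)/6.02 = 13.5449 bits.
Shortfall = 16 − 13.5449 = 2.4551 bits.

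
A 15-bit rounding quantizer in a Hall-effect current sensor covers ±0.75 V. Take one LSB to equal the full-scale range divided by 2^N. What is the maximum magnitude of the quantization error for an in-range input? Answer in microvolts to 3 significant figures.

22.9 µV

Range = 0.75 − (-0.75) = 1.5 V.
Step size = 1.5/32768 V = 45.776 µV.
Worst-case error for round-to-nearest is half an LSB: 22.9 µV.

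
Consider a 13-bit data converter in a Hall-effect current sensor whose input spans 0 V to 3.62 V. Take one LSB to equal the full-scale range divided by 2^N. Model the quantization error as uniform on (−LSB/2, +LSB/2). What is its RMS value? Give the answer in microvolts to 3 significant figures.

Full-scale range = 3.62 V.
LSB = 3.62 V ÷ 2^13 = 3.62/8192 V = 441.89 µV.
RMS of a uniform error over width LSB is LSB/√12 = 128 µV.

128 µV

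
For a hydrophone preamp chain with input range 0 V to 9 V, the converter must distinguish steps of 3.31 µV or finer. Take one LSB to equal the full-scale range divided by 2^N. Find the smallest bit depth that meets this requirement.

Span = 9 V.
Need 2^N ≥ 9 V / 3.31 µV = 2.719e6 → N_min = 22.

22 bits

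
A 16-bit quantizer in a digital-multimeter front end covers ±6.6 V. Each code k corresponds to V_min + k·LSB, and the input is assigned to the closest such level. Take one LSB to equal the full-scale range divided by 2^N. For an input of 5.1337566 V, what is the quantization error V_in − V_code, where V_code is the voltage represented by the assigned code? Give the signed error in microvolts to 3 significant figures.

Span: 6.6 V − (-6.6 V) = 13.2 V. LSB = 13.2 V / 2^16 ≈ 201.4 µV.
Position in LSBs: (5.1337566 − (-6.6)) × 65536/13.2 = 58256.3237; rounding gives k = 58256.
Reconstructed level: -6.6 + 58256 × 13.2/65536 V = 5.1336914063 V.
e = 5.1337566 − (5.1336914063) = +65.2 µV.

+65.2 µV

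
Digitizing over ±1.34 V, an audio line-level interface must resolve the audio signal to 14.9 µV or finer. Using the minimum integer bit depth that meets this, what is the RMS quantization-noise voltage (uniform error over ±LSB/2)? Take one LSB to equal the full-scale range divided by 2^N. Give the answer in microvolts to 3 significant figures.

Full-scale range = 1.34 V − (-1.34 V) = 2.68 V.
Required number of levels: 2.68/14.9 µV = 179870; smallest N with 2^N ≥ that is 18.
LSB = 2.68 V ÷ 2^18 = 2.68/262144 V = 10.223 µV.
σ_q = LSB/√12 = 10.223 µV/3.4641 = 2.95 µV.

2.95 µV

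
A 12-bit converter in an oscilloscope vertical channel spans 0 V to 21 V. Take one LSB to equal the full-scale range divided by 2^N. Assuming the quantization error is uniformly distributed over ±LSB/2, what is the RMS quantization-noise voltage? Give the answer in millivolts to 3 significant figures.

1.48 mV

Full-scale range = 21 V.
LSB = 21 V ÷ 2^12 = 21/4096 V = 5.1270 mV.
σ_q = LSB/√12 = 5.1270 mV/3.4641 = 1.48 mV.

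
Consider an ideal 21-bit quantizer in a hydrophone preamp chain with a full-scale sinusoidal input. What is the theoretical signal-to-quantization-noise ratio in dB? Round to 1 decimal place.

128.2 dB

6.02(21) + 1.76 = 126.42 + 1.76 = 128.18 dB.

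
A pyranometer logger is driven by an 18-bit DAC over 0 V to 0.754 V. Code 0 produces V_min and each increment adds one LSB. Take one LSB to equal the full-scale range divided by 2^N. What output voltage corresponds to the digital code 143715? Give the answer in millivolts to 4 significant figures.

413.4 mV

Range is 0.754 V. LSB = 0.754 V / 2^18.
V_out = V_min + code × LSB = 0 V + 143715 × 0.754 V / 262144
      = 0 + 0.413365 = 0.413365 V.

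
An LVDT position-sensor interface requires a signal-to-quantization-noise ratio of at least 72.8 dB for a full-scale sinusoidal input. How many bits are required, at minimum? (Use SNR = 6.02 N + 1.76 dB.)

6.02 N + 1.76 ≥ 72.8 gives N ≥ 11.801, so the minimum integer is 12.

12 bits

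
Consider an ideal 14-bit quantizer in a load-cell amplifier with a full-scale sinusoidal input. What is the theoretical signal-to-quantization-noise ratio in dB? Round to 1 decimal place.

6.02(14) + 1.76 = 84.28 + 1.76 = 86.04 dB.

86.0 dB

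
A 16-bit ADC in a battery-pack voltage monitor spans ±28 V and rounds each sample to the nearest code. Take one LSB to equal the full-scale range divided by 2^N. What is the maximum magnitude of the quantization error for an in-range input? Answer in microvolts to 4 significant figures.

427.2 µV

Range = 28 − (-28) = 56 V.
One LSB is 56 V / 65536 = 0.854492 mV.
A rounding quantizer has |error| ≤ LSB/2 = 427.2 µV.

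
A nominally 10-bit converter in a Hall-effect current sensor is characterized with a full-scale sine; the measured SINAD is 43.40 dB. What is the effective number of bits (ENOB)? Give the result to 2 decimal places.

6.92 bits

Inverting SNR = 6.02 N + 1.76: N_eff = (43.40 − 1.76)/6.02 = 6.9169.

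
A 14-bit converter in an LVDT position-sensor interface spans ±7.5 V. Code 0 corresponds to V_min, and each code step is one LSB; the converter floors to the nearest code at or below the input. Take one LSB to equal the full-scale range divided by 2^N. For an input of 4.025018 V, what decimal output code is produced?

12588

Range = 7.5 − (-7.5) = 15 V. LSB = 15 V / 2^14 ≈ 0.9155 mV.
code = ⌊(V_in − V_min)/LSB⌋ = ⌊(V_in − V_min) × 2^14 / range⌋
     = ⌊(4.025018 − (-7.5)) × 16384 / 15⌋ = ⌊11.525018 × 16384/15⌋
     = ⌊12588.393⌋ = 12588.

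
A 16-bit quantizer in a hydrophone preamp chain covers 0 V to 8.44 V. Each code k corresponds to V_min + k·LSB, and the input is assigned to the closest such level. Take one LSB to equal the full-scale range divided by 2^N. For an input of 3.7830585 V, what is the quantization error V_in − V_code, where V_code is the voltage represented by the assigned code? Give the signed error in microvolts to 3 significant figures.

Full-scale range = 8.44 V. LSB = 8.44 V / 2^16 ≈ 128.8 µV.
(3.7830585 − (0)) / LSB = 3.7830585 × 65536/8.44 = 29375.1803. Nearest integer: k = 29375.
V_code = 0 + (29375/65536) × 8.44 = 3.7830352783 V.
V_in − V_code = 3.7830585 − (3.7830352783) = +23.2 µV.

+23.2 µV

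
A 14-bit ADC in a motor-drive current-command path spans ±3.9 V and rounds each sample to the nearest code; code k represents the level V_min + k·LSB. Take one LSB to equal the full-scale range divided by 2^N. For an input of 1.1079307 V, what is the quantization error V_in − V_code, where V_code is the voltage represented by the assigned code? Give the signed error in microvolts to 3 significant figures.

Span: 3.9 V − (-3.9 V) = 7.8 V. LSB = 7.8 V / 2^14 ≈ 476.1 µV.
Position in LSBs: (1.1079307 − (-3.9)) × 16384/7.8 = 10519.2226; rounding gives k = 10519.
V_code = -3.9 + (10519/16384) × 7.8 = 1.1078247070 V.
e = 1.1079307 − (1.1078247070) = +106 µV.

+106 µV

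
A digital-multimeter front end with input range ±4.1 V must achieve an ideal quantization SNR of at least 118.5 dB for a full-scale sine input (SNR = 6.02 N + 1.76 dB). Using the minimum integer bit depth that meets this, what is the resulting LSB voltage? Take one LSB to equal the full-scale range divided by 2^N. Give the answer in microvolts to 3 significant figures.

7.82 µV

Full-scale range = 4.1 V − (-4.1 V) = 8.2 V.
6.02 N + 1.76 ≥ 118.5 gives N ≥ 19.392, so the minimum integer is 20.
LSB = 8.2 V / 2^20 = 7.82 µV.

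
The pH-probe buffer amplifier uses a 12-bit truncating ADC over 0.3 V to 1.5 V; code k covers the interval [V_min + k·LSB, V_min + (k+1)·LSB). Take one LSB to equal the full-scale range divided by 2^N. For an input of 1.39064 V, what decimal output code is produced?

Range = 1.5 − (0.3) = 1.2 V. LSB = 1.2 V / 2^12 ≈ 293.0 µV.
code = ⌊(V_in − V_min)/LSB⌋ = ⌊(V_in − V_min) × 2^12 / range⌋
     = ⌊(1.39064 − (0.3)) × 4096 / 1.2⌋ = ⌊1.09064 × 4096/1.2⌋
     = ⌊3722.718⌋ = 3722.

3722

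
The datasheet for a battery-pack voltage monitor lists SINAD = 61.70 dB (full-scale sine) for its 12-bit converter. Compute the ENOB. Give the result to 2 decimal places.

Inverting SNR = 6.02 N + 1.76: N_eff = (61.70 − 1.76)/6.02 = 9.9568.

9.96 bits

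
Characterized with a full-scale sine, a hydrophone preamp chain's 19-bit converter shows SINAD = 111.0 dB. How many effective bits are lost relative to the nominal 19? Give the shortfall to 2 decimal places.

N_eff = (111.0 − 1.76)/6.02 = 18.1462 bits.
19 − 18.1462 = 0.85 bits below nominal.

0.85 bits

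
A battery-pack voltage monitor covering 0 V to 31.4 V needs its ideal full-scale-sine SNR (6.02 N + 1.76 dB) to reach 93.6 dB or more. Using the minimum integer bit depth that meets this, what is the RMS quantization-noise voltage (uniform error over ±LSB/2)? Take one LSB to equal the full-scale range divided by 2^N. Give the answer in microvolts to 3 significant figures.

Span = 31.4 V.
N ≥ (93.6 − 1.76)/6.02 = 15.256 → N_min = 16.
LSB = 31.4 V ÷ 2^16 = 31.4/65536 V = 479.13 µV.
V_rms = LSB/√12 = 138 µV.

138 µV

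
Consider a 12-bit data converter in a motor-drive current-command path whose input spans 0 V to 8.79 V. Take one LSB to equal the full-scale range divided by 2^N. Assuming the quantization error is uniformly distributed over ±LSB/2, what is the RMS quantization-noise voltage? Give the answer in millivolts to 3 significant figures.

Span = 8.79 V.
LSB = 8.79 V / 2^12 = 2.1460 mV.
For a uniform distribution on [−LSB/2, +LSB/2], V_rms = LSB/√12 = 2.1460 mV/3.4641 = 0.619 mV.

0.619 mV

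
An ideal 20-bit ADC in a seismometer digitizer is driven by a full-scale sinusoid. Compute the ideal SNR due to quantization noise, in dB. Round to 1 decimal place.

For an ideal N-bit converter with full-scale sine input, SNR = 6.02 N + 1.76 dB. SNR = 6.02 × 20 + 1.76 = 120.40 + 1.76 = 122.16 dB.

122.2 dB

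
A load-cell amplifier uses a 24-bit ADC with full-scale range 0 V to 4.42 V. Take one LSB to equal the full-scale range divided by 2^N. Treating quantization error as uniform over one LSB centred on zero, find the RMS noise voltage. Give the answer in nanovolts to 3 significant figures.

76.1 nV

Full-scale range = 4.42 V.
One LSB is 4.42 V / 16777216 = 263.45 nV.
σ_q = LSB/√12 = 263.45 nV/3.4641 = 76.1 nV.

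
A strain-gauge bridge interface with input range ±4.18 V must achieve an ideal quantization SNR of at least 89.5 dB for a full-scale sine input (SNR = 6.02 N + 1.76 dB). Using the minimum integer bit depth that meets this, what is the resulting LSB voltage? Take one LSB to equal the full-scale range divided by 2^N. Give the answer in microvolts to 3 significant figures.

255 µV

The full-scale span is 4.18 − (-4.18) = 8.36 V.
Solving 6.02 N ≥ 89.5 − 1.76: N ≥ 14.575. Round up → N = 15.
One LSB is 8.36 V / 32768 = 255 µV.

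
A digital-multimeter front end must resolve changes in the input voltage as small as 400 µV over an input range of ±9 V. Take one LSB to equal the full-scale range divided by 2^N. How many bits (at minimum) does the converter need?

16 bits

Span: 9 V − (-9 V) = 18 V.
Need 2^N ≥ 18 V / 400 µV = 45000 → N_min = 16.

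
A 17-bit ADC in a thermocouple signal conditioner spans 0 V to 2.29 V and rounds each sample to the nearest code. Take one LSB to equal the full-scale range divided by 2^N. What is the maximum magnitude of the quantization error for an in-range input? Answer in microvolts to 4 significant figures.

Full-scale range = 2.29 V.
One LSB is 2.29 V / 131072 = 17.4713 µV.
Worst-case error for round-to-nearest is half an LSB: 8.736 µV.

8.736 µV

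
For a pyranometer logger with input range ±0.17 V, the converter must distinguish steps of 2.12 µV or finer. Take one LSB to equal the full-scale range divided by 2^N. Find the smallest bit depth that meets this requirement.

18 bits

Span: 0.17 V − (-0.17 V) = 0.34 V.
Levels needed ≥ 0.34/2.12 µV = 160400. 2^18 = 262144 suffices, so N_min = 18.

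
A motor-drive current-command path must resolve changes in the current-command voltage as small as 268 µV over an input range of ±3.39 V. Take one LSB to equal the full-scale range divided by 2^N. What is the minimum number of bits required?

15 bits

Full-scale range = 3.39 V − (-3.39 V) = 6.78 V.
Required number of levels: 6.78/268 µV = 25299; smallest N with 2^N ≥ that is 15.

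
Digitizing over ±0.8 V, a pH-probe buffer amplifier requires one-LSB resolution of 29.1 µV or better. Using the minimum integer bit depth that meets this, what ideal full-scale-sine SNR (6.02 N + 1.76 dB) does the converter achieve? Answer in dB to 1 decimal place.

Full-scale range = 0.8 V − (-0.8 V) = 1.6 V.
Required number of levels: 1.6/29.1 µV = 54983; smallest N with 2^N ≥ that is 16.
Ideal SNR at N = 16: 6.02·16 + 1.76 = 98.1 dB.

98.1 dB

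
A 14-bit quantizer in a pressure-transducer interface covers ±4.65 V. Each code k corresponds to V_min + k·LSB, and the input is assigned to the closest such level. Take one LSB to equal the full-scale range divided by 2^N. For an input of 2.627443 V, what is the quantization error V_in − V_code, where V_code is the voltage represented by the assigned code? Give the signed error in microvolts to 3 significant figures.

−102 µV

The full-scale span is 4.65 − (-4.65) = 9.3 V. LSB = 9.3 V / 2^14 ≈ 0.5676 mV.
(V_in − V_min)/LSB = (2.627443 − (-4.65)) × 16384/9.3 = 12820.8200 → nearest code k = 12821.
V_code = V_min + k × range/2^14 = -4.65 + 12821 × 9.3/16384 = 2.6275451660 V.
V_in − V_code = 2.627443 − (2.6275451660) = −102 µV.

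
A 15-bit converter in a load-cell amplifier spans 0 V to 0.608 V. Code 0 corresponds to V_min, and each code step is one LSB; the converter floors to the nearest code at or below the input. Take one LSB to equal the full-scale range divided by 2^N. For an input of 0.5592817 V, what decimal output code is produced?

30142

Full-scale range = 0.608 V. LSB = 0.608 V / 2^15 ≈ 18.55 µV.
V_in − V_min = 0.5592817 − (0) = 0.5592817 V.
Divide by LSB: 0.5592817 × 32768/0.608 = 30142.3400.
Truncating gives code 30142.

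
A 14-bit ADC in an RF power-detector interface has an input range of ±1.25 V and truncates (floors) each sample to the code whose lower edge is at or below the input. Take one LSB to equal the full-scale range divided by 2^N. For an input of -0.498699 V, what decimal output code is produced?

Span: 1.25 V − (-1.25 V) = 2.5 V. LSB = 2.5 V / 2^14 ≈ 152.6 µV.
(V_in − V_min) × 2^14/range = (-0.498699 − (-1.25)) × 16384/2.5 = 4923.726.
Floor → code = 4923.

4923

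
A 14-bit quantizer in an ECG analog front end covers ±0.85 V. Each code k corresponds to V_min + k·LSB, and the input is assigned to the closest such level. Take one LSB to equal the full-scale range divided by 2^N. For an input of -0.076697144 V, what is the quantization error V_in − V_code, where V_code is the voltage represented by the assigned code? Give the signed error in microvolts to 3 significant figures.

−18.7 µV

Full-scale range = 0.85 V − (-0.85 V) = 1.7 V. LSB = 1.7 V / 2^14 ≈ 103.8 µV.
Position in LSBs: (-0.076697144 − (-0.85)) × 16384/1.7 = 7452.8200; rounding gives k = 7453.
V_code = V_min + k × range/2^14 = -0.85 + 7453 × 1.7/16384 = -0.076678466797 V.
e = -0.076697144 − (-0.076678466797) = −18.7 µV.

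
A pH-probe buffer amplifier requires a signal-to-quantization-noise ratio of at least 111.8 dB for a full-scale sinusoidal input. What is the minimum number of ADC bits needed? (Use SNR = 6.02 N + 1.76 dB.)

Solving 6.02 N ≥ 111.8 − 1.76: N ≥ 18.279. Round up → N = 19.

19 bits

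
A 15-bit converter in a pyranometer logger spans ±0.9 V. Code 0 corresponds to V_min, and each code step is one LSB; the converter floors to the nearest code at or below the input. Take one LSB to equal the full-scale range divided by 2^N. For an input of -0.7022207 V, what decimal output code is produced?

3600

Range = 0.9 − (-0.9) = 1.8 V. LSB = 1.8 V / 2^15 ≈ 54.93 µV.
(V_in − V_min) × 2^15/range = (-0.7022207 − (-0.9)) × 32768/1.8 = 3600.462.
Floor → code = 3600.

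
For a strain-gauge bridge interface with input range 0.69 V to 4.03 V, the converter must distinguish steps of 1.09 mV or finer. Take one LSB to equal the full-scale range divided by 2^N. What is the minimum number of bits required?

Full-scale range = 4.03 V − (0.69 V) = 3.34 V.
3.34 V / 1.09 mV = 3064. Since 2^11 = 2048 and 2^12 = 4096, N = 12.

12 bits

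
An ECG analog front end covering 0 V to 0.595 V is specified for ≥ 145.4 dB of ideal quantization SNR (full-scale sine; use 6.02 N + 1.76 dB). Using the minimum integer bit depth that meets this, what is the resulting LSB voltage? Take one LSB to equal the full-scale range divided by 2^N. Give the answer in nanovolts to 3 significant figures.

Range is 0.595 V.
Solving 6.02 N ≥ 145.4 − 1.76: N ≥ 23.860. Round up → N = 24.
LSB = 0.595 V / 2^24 = 35.5 nV.

35.5 nV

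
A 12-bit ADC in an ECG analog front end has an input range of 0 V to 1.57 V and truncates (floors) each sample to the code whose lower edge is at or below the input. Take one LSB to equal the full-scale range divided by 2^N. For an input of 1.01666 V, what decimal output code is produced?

Span = 1.57 V. LSB = 1.57 V / 2^12 ≈ 383.3 µV.
(V_in − V_min) × 2^12/range = (1.01666 − (0)) × 4096/1.57 = 2652.382.
Floor → code = 2652.

2652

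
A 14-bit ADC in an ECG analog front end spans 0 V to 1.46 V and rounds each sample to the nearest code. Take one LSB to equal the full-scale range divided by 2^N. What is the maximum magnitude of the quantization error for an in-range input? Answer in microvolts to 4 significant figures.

44.56 µV

Span = 1.46 V.
LSB = 1.46 V / 2^14 = 89.1113 µV.
Worst-case error for round-to-nearest is half an LSB: 44.56 µV.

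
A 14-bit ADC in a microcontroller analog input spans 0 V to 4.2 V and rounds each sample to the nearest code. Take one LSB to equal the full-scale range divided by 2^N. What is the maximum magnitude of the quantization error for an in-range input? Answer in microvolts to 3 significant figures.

Full-scale range = 4.2 V.
LSB = 4.2 V / 2^14 = 256.35 µV.
Worst-case error for round-to-nearest is half an LSB: 128 µV.

128 µV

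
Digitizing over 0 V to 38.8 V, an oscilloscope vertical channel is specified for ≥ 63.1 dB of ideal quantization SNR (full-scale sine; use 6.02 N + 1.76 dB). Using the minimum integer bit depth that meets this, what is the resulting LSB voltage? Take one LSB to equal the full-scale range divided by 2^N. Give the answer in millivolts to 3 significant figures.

18.9 mV

V_FS = 38.8 V.
N ≥ (63.1 − 1.76)/6.02 = 10.189 → N_min = 11.
LSB = 38.8 V ÷ 2^11 = 38.8/2048 V = 18.9 mV.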